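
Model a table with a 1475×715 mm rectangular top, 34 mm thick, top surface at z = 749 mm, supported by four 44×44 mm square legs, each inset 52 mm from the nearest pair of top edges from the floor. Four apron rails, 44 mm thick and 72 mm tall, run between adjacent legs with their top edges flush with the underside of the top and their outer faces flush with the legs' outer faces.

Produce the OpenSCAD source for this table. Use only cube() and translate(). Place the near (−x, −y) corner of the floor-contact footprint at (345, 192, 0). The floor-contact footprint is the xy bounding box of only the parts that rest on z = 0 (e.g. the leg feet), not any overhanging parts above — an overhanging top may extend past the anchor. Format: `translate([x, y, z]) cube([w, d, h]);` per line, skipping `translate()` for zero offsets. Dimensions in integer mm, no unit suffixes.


// leg_h = 749 - 34 = 715
// apron z = 715 - 72 = 643
translate([293, 140, 715]) cube([1475, 715, 34]);
translate([345, 192, 0]) cube([44, 44, 715]);
translate([1672, 192, 0]) cube([44, 44, 715]);
translate([345, 759, 0]) cube([44, 44, 715]);
translate([1672, 759, 0]) cube([44, 44, 715]);
translate([389, 192, 643]) cube([1283, 44, 72]);
translate([389, 759, 643]) cube([1283, 44, 72]);
translate([345, 236, 643]) cube([44, 523, 72]);
translate([1672, 236, 643]) cube([44, 523, 72]);


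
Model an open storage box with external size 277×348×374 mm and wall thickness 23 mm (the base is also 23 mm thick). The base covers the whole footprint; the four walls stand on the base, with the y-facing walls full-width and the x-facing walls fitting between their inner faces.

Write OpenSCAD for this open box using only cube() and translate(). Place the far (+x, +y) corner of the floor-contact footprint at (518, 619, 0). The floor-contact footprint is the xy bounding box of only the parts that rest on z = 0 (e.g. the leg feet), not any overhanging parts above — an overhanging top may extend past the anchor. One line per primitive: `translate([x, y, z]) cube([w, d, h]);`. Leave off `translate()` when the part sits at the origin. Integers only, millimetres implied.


translate([241, 271, 0]) cube([277, 348, 23]);
translate([241, 271, 23]) cube([277, 23, 351]);
translate([241, 596, 23]) cube([277, 23, 351]);
translate([241, 294, 23]) cube([23, 302, 351]);
translate([495, 294, 23]) cube([23, 302, 351]);


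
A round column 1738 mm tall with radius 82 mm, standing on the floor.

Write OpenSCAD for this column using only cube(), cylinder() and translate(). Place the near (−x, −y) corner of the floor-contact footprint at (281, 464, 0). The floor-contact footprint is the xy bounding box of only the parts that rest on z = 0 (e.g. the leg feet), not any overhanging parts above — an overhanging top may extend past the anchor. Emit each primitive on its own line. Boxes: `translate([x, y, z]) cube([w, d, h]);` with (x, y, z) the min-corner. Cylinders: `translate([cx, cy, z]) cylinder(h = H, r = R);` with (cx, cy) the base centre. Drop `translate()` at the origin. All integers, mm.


translate([363, 546, 0]) cylinder(h = 1738, r = 82);


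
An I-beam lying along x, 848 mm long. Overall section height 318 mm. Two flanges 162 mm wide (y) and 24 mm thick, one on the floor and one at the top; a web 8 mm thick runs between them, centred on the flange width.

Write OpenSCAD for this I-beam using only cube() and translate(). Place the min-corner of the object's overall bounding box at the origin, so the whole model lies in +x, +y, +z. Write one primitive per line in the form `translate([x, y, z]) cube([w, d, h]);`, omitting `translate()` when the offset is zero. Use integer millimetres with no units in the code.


cube([848, 162, 24]);
translate([0, 77, 24]) cube([848, 8, 270]);
translate([0, 0, 294]) cube([848, 162, 24]);


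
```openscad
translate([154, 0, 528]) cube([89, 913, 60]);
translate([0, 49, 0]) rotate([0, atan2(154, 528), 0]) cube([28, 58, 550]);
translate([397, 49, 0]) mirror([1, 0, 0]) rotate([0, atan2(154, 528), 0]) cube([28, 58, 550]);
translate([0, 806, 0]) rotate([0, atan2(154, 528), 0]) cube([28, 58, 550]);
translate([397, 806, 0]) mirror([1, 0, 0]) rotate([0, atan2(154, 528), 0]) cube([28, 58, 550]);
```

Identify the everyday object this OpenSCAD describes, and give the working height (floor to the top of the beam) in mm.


A sawhorse. The overall height is 588 mm.

A beam across two mirrored pairs of raked legs — a sawhorse. The beam's underside is at z = 528 (matching the legs' vertical rise in atan2(154, 528)) and the beam is 60 mm tall, so its top is at 528 + 60 = 588 mm. The raked legs top out at the beam's underside, so that is the highest point.


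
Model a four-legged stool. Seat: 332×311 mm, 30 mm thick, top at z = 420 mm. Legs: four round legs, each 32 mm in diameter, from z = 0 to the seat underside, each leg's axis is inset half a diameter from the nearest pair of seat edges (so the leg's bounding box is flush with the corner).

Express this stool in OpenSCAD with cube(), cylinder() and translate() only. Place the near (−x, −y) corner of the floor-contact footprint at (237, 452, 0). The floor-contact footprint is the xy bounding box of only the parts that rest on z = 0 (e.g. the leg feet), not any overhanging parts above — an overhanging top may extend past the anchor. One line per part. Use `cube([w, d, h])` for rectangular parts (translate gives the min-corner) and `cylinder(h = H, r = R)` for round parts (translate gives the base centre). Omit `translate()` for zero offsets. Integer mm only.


translate([237, 452, 390]) cube([332, 311, 30]);
translate([253, 468, 0]) cylinder(h = 390, r = 16);
translate([553, 468, 0]) cylinder(h = 390, r = 16);
translate([253, 747, 0]) cylinder(h = 390, r = 16);
translate([553, 747, 0]) cylinder(h = 390, r = 16);


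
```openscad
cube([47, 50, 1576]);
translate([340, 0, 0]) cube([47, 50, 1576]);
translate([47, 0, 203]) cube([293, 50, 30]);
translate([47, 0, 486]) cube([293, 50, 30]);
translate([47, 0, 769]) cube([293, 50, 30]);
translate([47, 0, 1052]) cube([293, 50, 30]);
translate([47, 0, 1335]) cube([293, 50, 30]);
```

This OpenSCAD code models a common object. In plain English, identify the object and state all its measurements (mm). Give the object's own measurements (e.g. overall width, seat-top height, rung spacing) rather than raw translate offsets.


A straight ladder. Two 47×50 mm vertical rails, 1576 mm tall, stand 387 mm apart (outside-to-outside) with their front faces coplanar on the −y side. 5 rungs, each 50 mm deep and 30 mm tall, span between the inner faces of the rails, front faces flush with the rails. The lowest rung's underside is at z = 203 mm and rungs are spaced 283 mm apart (underside to underside).


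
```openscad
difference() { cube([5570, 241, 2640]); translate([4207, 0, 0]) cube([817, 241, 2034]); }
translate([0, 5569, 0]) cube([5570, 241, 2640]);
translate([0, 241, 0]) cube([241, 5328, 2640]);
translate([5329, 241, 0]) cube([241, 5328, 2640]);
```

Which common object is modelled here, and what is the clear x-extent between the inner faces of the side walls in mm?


A single room. The interior width is 5088 mm.

Four walls enclosing a rectangle with a door in the front wall — a room. Outside width 5570 minus two 241 mm walls gives 5088 mm.


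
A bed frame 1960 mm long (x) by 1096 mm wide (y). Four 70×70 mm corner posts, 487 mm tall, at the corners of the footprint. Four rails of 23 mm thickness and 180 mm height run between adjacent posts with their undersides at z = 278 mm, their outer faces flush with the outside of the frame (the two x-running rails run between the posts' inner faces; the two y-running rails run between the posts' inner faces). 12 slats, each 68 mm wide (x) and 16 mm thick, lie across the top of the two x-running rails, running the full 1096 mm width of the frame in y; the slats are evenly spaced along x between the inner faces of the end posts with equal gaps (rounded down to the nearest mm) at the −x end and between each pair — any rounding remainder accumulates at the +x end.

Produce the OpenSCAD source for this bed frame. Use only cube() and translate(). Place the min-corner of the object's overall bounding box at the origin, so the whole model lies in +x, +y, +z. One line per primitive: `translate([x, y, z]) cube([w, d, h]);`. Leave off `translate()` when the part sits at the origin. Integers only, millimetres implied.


// slat z = rail_z + rail_h = 278 + 180 = 458
// slat gap = ⌊(1820 − 12·68) / 13⌋ = 77
cube([70, 70, 487]);
translate([0, 1026, 0]) cube([70, 70, 487]);
translate([1890, 0, 0]) cube([70, 70, 487]);
translate([1890, 1026, 0]) cube([70, 70, 487]);
translate([70, 0, 278]) cube([1820, 23, 180]);
translate([70, 1073, 278]) cube([1820, 23, 180]);
translate([0, 70, 278]) cube([23, 956, 180]);
translate([1937, 70, 278]) cube([23, 956, 180]);
translate([147, 0, 458]) cube([68, 1096, 16]);
translate([292, 0, 458]) cube([68, 1096, 16]);
translate([437, 0, 458]) cube([68, 1096, 16]);
translate([582, 0, 458]) cube([68, 1096, 16]);
translate([727, 0, 458]) cube([68, 1096, 16]);
translate([872, 0, 458]) cube([68, 1096, 16]);
translate([1017, 0, 458]) cube([68, 1096, 16]);
translate([1162, 0, 458]) cube([68, 1096, 16]);
translate([1307, 0, 458]) cube([68, 1096, 16]);
translate([1452, 0, 458]) cube([68, 1096, 16]);
translate([1597, 0, 458]) cube([68, 1096, 16]);
translate([1742, 0, 458]) cube([68, 1096, 16]);


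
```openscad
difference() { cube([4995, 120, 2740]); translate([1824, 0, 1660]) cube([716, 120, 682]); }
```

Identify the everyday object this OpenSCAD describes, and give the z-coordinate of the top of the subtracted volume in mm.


A wall with a window opening. The window head height is 2342 mm.

A wall with a rectangular opening subtracted — a window. Sill at z = 1660, opening 682 mm tall, so the head is at 1660 + 682 = 2342 mm.


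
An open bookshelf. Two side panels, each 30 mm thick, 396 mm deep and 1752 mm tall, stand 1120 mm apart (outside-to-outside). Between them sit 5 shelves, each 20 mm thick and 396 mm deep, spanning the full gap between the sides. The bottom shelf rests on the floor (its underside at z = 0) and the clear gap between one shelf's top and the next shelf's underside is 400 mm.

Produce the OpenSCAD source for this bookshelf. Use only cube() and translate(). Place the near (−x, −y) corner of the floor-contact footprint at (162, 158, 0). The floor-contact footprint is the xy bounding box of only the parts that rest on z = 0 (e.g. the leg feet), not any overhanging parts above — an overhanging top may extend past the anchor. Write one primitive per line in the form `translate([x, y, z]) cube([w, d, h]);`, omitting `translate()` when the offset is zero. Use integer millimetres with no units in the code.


translate([162, 158, 0]) cube([30, 396, 1752]);
translate([1252, 158, 0]) cube([30, 396, 1752]);
translate([192, 158, 0]) cube([1060, 396, 20]);
translate([192, 158, 420]) cube([1060, 396, 20]);
translate([192, 158, 840]) cube([1060, 396, 20]);
translate([192, 158, 1260]) cube([1060, 396, 20]);
translate([192, 158, 1680]) cube([1060, 396, 20]);


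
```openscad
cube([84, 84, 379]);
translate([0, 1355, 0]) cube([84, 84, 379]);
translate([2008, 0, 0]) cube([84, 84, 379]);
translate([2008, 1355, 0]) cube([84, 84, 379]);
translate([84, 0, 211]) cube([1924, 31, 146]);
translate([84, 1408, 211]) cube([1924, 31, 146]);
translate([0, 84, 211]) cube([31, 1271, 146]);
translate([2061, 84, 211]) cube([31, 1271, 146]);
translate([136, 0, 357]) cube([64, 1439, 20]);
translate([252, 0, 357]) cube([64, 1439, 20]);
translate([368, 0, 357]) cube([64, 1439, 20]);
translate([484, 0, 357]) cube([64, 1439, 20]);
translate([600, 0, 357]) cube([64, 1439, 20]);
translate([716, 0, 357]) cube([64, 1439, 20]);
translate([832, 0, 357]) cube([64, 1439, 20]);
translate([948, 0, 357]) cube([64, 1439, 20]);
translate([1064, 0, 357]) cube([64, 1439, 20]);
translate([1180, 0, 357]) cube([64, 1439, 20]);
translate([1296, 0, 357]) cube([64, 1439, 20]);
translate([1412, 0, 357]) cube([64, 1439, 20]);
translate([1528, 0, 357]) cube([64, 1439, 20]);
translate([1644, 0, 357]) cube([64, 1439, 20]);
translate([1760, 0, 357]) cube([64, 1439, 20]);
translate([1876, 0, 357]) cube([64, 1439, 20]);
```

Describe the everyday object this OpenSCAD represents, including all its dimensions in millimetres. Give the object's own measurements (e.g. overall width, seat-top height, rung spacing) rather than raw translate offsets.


A bed frame 2092 mm long (x) by 1439 mm wide (y). Four 84×84 mm corner posts, 379 mm tall, at the corners of the footprint. Four rails of 31 mm thickness and 146 mm height run between adjacent posts with their undersides at z = 211 mm, their outer faces flush with the outside of the frame (the two x-running rails run between the posts' inner faces; the two y-running rails run between the posts' inner faces). 16 slats, each 64 mm wide (x) and 20 mm thick, lie across the top of the two x-running rails, running the full 1439 mm width of the frame in y; along x they sit between the end posts with a 52 mm gap after the −x posts and between neighbouring slats, leaving 68 mm before the +x posts.


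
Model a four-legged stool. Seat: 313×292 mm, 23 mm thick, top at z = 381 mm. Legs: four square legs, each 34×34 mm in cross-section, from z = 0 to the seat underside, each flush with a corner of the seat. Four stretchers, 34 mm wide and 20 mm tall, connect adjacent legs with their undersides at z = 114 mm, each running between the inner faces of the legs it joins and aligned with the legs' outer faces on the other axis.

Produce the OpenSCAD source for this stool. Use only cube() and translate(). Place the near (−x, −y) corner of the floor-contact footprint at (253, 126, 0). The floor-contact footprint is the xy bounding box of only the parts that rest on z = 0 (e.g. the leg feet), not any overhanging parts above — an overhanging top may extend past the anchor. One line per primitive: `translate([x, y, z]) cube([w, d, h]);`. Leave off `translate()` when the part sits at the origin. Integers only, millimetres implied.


translate([253, 126, 358]) cube([313, 292, 23]);
translate([253, 126, 0]) cube([34, 34, 358]);
translate([532, 126, 0]) cube([34, 34, 358]);
translate([253, 384, 0]) cube([34, 34, 358]);
translate([532, 384, 0]) cube([34, 34, 358]);
translate([287, 126, 114]) cube([245, 34, 20]);
translate([287, 384, 114]) cube([245, 34, 20]);
translate([253, 160, 114]) cube([34, 224, 20]);
translate([532, 160, 114]) cube([34, 224, 20]);


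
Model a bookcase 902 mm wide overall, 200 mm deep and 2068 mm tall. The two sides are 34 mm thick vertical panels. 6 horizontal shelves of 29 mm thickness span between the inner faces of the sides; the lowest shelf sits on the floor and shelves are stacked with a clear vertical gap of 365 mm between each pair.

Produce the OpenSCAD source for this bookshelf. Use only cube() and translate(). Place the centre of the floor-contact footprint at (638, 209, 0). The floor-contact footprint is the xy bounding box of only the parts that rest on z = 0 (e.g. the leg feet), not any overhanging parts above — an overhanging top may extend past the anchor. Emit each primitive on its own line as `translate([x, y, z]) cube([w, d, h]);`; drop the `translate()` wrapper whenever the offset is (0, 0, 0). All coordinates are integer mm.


translate([187, 109, 0]) cube([34, 200, 2068]);
translate([1055, 109, 0]) cube([34, 200, 2068]);
translate([221, 109, 0]) cube([834, 200, 29]);
translate([221, 109, 394]) cube([834, 200, 29]);
translate([221, 109, 788]) cube([834, 200, 29]);
translate([221, 109, 1182]) cube([834, 200, 29]);
translate([221, 109, 1576]) cube([834, 200, 29]);
translate([221, 109, 1970]) cube([834, 200, 29]);


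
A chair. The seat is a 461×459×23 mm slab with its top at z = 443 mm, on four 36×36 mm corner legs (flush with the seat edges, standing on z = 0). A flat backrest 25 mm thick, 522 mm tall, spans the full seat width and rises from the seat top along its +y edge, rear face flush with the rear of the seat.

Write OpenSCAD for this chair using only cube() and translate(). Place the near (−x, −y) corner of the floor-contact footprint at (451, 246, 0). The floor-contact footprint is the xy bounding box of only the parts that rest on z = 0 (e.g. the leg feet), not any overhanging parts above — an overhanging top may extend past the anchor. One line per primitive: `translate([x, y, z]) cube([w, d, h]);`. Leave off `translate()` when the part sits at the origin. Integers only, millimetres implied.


translate([451, 246, 420]) cube([461, 459, 23]);
translate([451, 246, 0]) cube([36, 36, 420]);
translate([876, 246, 0]) cube([36, 36, 420]);
translate([451, 669, 0]) cube([36, 36, 420]);
translate([876, 669, 0]) cube([36, 36, 420]);
translate([451, 680, 443]) cube([461, 25, 522]);


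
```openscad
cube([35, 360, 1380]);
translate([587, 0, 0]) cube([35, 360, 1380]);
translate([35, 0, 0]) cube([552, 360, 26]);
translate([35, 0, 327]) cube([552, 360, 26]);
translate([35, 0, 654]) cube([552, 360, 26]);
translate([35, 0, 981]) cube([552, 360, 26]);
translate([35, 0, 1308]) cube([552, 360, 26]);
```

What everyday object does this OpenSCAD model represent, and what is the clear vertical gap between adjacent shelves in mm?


A bookshelf. The clear shelf gap is 301 mm.

Two tall side panels with 5 horizontal boards between them — a bookshelf. The first two shelf undersides are at z = 0 and z = 327; with shelf thickness 26, the clear gap is 327 − 0 − 26 = 301 mm.


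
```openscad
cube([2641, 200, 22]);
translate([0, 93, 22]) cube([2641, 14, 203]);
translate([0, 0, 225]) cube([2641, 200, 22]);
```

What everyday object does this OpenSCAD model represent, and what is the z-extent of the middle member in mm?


An I-beam. The web height is 203 mm.

Two wide flanges with a thin centred web — an I-beam. Overall 247 mm minus two 22 mm flanges gives a web of 247 − 2·22 = 203 mm.


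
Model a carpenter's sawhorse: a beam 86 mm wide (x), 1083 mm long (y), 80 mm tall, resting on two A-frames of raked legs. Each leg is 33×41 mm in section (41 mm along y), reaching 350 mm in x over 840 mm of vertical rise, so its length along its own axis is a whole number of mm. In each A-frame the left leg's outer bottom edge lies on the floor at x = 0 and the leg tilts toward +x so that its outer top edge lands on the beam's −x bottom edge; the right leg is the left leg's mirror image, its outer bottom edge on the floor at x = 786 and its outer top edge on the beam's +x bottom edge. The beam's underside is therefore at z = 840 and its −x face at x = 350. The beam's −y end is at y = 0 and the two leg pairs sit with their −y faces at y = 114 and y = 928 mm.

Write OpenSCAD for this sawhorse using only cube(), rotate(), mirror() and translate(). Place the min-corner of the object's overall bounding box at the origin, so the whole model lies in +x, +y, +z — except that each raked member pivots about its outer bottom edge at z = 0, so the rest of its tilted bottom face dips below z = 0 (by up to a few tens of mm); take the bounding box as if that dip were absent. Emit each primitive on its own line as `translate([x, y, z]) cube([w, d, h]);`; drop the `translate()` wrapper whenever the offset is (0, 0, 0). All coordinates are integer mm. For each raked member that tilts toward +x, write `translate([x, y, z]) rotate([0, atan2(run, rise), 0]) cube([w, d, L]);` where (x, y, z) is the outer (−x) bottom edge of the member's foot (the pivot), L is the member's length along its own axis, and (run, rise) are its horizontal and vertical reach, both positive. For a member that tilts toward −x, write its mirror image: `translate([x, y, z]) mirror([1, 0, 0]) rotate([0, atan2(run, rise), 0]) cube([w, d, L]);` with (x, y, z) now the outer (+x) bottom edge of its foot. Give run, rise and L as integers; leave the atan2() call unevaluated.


translate([350, 0, 840]) cube([86, 1083, 80]);
translate([0, 114, 0]) rotate([0, atan2(350, 840), 0]) cube([33, 41, 910]);
translate([786, 114, 0]) mirror([1, 0, 0]) rotate([0, atan2(350, 840), 0]) cube([33, 41, 910]);
translate([0, 928, 0]) rotate([0, atan2(350, 840), 0]) cube([33, 41, 910]);
translate([786, 928, 0]) mirror([1, 0, 0]) rotate([0, atan2(350, 840), 0]) cube([33, 41, 910]);


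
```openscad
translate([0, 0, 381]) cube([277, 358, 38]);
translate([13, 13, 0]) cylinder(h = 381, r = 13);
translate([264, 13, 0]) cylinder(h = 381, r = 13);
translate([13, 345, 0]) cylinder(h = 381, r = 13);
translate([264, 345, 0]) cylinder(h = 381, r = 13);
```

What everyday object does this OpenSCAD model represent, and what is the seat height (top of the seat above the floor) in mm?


A stool. The seat height is 419 mm.

A 277×358×38 slab at z = 381 on four corner cylinders — a stool. The seat top is 381 + 38 = 419 mm.


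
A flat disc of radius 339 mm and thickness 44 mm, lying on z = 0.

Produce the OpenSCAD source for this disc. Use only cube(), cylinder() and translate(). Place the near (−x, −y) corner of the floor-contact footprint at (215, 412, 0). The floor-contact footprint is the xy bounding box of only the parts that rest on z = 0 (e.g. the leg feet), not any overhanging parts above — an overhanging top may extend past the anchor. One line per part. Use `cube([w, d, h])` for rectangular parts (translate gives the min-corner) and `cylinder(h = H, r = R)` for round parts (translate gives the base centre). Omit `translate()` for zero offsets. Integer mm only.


translate([554, 751, 0]) cylinder(h = 44, r = 339);


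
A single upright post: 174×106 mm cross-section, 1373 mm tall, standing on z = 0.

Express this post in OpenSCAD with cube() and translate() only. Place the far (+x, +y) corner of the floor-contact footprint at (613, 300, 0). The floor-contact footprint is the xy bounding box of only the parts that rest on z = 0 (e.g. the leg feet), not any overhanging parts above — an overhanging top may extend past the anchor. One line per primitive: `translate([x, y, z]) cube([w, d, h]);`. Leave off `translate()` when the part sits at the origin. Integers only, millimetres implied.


translate([439, 194, 0]) cube([174, 106, 1373]);


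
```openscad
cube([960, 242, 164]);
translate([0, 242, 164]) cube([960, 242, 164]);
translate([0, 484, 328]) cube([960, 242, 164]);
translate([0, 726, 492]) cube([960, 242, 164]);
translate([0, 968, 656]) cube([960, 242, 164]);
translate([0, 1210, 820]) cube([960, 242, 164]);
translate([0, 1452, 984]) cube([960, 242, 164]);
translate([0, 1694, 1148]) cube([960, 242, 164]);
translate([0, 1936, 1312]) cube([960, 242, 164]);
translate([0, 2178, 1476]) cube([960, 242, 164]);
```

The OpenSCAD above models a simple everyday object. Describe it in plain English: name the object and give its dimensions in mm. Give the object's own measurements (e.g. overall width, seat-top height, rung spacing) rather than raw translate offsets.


A straight staircase of 10 solid steps. Each step is 960 mm wide (x), 242 mm deep (y, the going) and 164 mm tall (the rise). The first step rests on the floor; each subsequent step sits one going further in +y and one rise higher in +z, directly behind and above the previous step with no overlap.


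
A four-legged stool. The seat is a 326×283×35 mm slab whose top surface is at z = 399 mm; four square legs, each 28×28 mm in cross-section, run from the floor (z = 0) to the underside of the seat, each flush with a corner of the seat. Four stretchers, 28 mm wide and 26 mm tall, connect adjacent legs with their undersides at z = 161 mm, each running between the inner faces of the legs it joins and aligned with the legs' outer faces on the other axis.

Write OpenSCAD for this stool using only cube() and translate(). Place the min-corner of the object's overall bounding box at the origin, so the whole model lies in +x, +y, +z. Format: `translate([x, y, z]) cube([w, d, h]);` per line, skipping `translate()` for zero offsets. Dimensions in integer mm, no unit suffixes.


// leg_h = 399 - 35 = 364
// stretcher span = 326 - 2*28 = 270
translate([0, 0, 364]) cube([326, 283, 35]);
cube([28, 28, 364]);
translate([298, 0, 0]) cube([28, 28, 364]);
translate([0, 255, 0]) cube([28, 28, 364]);
translate([298, 255, 0]) cube([28, 28, 364]);
translate([28, 0, 161]) cube([270, 28, 26]);
translate([28, 255, 161]) cube([270, 28, 26]);
translate([0, 28, 161]) cube([28, 227, 26]);
translate([298, 28, 161]) cube([28, 227, 26]);


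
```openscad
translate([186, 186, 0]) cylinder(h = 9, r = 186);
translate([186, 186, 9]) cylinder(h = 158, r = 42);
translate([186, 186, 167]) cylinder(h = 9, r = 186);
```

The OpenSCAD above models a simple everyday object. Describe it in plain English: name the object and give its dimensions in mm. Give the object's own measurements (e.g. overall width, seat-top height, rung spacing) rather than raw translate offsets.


A spool: two coaxial disc flanges of radius 186 mm and thickness 9 mm, joined by a core cylinder of radius 42 mm and height 158 mm. The lower flange rests on z = 0 and the three cylinders share a vertical axis.


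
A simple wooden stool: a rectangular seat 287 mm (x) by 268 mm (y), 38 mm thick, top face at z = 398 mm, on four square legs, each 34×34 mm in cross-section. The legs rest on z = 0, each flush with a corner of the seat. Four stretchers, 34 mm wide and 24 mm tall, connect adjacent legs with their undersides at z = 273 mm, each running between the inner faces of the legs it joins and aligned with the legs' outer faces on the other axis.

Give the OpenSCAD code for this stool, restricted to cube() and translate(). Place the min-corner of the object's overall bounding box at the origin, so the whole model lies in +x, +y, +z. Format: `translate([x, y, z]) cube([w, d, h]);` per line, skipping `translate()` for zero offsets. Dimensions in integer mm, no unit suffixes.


translate([0, 0, 360]) cube([287, 268, 38]);
cube([34, 34, 360]);
translate([253, 0, 0]) cube([34, 34, 360]);
translate([0, 234, 0]) cube([34, 34, 360]);
translate([253, 234, 0]) cube([34, 34, 360]);
translate([34, 0, 273]) cube([219, 34, 24]);
translate([34, 234, 273]) cube([219, 34, 24]);
translate([0, 34, 273]) cube([34, 200, 24]);
translate([253, 34, 273]) cube([34, 200, 24]);


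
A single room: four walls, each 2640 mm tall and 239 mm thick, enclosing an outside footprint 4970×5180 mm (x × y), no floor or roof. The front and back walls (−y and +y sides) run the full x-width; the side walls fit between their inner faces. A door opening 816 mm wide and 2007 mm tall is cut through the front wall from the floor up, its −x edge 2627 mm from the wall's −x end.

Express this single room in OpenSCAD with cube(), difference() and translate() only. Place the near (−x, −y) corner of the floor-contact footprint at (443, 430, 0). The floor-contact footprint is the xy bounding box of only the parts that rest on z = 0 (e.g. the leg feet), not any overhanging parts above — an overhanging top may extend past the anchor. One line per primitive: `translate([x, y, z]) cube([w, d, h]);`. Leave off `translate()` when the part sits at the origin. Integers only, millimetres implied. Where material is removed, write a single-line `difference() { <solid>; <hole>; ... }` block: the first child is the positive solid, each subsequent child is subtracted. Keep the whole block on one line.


difference() { translate([443, 430, 0]) cube([4970, 239, 2640]); translate([3070, 430, 0]) cube([816, 239, 2007]); }
translate([443, 5371, 0]) cube([4970, 239, 2640]);
translate([443, 669, 0]) cube([239, 4702, 2640]);
translate([5174, 669, 0]) cube([239, 4702, 2640]);


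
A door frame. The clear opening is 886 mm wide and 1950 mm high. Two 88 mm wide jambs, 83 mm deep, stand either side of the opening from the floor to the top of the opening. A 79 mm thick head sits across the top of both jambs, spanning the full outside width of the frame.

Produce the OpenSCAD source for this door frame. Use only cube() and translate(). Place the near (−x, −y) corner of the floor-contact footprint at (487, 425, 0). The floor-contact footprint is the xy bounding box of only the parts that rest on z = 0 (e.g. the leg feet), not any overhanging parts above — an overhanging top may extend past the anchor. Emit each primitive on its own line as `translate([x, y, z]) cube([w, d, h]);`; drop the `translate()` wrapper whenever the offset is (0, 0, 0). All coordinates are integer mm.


translate([487, 425, 0]) cube([88, 83, 1950]);
translate([1461, 425, 0]) cube([88, 83, 1950]);
translate([487, 425, 1950]) cube([1062, 83, 79]);


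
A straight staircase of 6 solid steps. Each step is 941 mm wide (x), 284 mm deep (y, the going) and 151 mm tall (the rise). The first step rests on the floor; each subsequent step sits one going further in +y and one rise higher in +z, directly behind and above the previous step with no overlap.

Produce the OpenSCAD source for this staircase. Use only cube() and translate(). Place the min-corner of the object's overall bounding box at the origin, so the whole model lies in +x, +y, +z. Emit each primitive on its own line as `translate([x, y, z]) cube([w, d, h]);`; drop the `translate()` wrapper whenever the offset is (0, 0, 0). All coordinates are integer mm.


cube([941, 284, 151]);
translate([0, 284, 151]) cube([941, 284, 151]);
translate([0, 568, 302]) cube([941, 284, 151]);
translate([0, 852, 453]) cube([941, 284, 151]);
translate([0, 1136, 604]) cube([941, 284, 151]);
translate([0, 1420, 755]) cube([941, 284, 151]);


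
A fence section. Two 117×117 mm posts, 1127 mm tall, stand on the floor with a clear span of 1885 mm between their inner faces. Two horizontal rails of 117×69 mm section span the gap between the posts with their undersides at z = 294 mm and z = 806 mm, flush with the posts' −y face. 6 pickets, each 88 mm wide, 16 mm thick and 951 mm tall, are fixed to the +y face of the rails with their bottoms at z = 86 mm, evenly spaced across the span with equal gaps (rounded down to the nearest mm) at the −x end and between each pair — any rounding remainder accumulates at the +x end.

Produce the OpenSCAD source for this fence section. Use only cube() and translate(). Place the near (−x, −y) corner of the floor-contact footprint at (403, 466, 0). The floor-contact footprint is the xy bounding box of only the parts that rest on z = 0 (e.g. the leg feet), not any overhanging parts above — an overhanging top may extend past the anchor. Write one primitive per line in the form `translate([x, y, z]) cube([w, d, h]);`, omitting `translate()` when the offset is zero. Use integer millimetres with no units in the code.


translate([403, 466, 0]) cube([117, 117, 1127]);
translate([2405, 466, 0]) cube([117, 117, 1127]);
translate([520, 466, 294]) cube([1885, 117, 69]);
translate([520, 466, 806]) cube([1885, 117, 69]);
translate([713, 583, 86]) cube([88, 16, 951]);
translate([994, 583, 86]) cube([88, 16, 951]);
translate([1275, 583, 86]) cube([88, 16, 951]);
translate([1556, 583, 86]) cube([88, 16, 951]);
translate([1837, 583, 86]) cube([88, 16, 951]);
translate([2118, 583, 86]) cube([88, 16, 951]);


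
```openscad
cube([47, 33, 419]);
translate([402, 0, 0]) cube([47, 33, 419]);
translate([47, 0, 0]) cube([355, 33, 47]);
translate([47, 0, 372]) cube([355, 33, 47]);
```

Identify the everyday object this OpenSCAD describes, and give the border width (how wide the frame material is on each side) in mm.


A picture frame. The border width is 47 mm.

Four thin pieces enclosing a rectangular opening — a picture frame. The two full-height stiles are 419 mm tall; the top rail sits at z = 372 and is 47 mm tall, so the border above the opening is 419 − 372 = 47 mm, matching the stile x-width.


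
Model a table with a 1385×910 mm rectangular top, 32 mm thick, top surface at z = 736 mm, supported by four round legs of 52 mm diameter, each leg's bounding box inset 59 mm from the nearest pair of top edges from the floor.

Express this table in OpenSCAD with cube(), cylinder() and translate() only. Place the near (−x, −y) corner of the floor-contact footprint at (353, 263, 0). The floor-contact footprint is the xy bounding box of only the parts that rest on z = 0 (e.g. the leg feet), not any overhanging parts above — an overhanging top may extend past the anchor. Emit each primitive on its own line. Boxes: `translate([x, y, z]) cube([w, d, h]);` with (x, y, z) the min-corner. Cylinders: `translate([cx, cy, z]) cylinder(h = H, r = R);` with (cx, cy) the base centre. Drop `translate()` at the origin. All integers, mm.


translate([294, 204, 704]) cube([1385, 910, 32]);
translate([379, 289, 0]) cylinder(h = 704, r = 26);
translate([1594, 289, 0]) cylinder(h = 704, r = 26);
translate([379, 1029, 0]) cylinder(h = 704, r = 26);
translate([1594, 1029, 0]) cylinder(h = 704, r = 26);


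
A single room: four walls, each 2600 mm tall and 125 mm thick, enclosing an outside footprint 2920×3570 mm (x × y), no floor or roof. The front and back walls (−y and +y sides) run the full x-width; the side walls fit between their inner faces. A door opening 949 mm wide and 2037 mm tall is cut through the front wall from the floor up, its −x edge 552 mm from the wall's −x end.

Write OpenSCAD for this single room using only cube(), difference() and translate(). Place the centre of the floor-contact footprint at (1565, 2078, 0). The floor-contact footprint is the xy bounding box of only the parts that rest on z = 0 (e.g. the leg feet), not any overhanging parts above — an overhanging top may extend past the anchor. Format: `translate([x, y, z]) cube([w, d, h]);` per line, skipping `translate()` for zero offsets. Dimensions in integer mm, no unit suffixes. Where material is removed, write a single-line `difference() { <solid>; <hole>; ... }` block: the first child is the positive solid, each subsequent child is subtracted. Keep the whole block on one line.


difference() { translate([105, 293, 0]) cube([2920, 125, 2600]); translate([657, 293, 0]) cube([949, 125, 2037]); }
translate([105, 3738, 0]) cube([2920, 125, 2600]);
translate([105, 418, 0]) cube([125, 3320, 2600]);
translate([2900, 418, 0]) cube([125, 3320, 2600]);


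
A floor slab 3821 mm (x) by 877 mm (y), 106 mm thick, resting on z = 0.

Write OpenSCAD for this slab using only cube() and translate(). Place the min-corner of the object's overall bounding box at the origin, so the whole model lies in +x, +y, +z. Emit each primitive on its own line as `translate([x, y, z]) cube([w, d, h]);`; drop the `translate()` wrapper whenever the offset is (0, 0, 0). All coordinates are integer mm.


cube([3821, 877, 106]);


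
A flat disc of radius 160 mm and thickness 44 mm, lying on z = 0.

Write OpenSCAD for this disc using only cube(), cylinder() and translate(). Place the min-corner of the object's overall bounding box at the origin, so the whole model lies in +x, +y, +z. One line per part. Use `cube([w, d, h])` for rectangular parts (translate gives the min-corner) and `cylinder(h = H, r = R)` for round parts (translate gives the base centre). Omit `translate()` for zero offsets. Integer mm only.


translate([160, 160, 0]) cylinder(h = 44, r = 160);


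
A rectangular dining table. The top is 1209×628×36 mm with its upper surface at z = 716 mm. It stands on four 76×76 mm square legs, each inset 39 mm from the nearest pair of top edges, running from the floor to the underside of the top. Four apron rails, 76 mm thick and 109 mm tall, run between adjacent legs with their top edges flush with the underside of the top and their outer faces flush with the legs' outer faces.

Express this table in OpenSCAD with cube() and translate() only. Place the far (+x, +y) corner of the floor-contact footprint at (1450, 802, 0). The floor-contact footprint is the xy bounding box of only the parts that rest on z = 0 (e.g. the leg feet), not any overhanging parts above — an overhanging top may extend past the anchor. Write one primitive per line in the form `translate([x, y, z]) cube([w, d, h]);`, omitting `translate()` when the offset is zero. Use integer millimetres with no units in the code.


translate([280, 213, 680]) cube([1209, 628, 36]);
translate([319, 252, 0]) cube([76, 76, 680]);
translate([1374, 252, 0]) cube([76, 76, 680]);
translate([319, 726, 0]) cube([76, 76, 680]);
translate([1374, 726, 0]) cube([76, 76, 680]);
translate([395, 252, 571]) cube([979, 76, 109]);
translate([395, 726, 571]) cube([979, 76, 109]);
translate([319, 328, 571]) cube([76, 398, 109]);
translate([1374, 328, 571]) cube([76, 398, 109]);


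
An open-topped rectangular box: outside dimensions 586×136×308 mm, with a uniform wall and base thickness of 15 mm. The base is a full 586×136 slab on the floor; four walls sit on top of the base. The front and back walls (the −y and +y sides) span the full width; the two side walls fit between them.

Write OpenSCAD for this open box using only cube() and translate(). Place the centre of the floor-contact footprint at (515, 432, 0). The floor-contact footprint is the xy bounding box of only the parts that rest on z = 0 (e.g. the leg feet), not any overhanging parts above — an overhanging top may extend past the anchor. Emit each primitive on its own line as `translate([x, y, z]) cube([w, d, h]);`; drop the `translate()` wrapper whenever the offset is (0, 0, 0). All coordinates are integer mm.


translate([222, 364, 0]) cube([586, 136, 15]);
translate([222, 364, 15]) cube([586, 15, 293]);
translate([222, 485, 15]) cube([586, 15, 293]);
translate([222, 379, 15]) cube([15, 106, 293]);
translate([793, 379, 15]) cube([15, 106, 293]);


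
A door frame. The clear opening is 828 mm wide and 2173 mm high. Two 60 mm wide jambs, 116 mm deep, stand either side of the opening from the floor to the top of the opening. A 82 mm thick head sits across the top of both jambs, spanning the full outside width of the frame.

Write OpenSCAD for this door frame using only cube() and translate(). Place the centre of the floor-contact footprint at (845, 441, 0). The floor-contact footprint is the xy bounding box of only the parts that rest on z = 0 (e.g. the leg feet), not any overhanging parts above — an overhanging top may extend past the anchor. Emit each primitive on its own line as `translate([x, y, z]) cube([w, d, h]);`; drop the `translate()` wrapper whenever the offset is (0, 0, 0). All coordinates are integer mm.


translate([371, 383, 0]) cube([60, 116, 2173]);
translate([1259, 383, 0]) cube([60, 116, 2173]);
translate([371, 383, 2173]) cube([948, 116, 82]);


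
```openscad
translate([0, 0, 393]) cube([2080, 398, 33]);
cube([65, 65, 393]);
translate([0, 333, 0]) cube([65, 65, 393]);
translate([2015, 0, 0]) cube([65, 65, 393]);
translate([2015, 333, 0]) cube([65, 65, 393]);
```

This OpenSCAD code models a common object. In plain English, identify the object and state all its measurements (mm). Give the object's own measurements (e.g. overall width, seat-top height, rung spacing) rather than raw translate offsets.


A long wooden bench with a 2080 mm (x) × 398 mm (y) seat, 33 mm thick, its top surface 426 mm above the floor. Four 65 mm square legs at the seat corners, flush with the edges, run from z = 0 to the seat underside.


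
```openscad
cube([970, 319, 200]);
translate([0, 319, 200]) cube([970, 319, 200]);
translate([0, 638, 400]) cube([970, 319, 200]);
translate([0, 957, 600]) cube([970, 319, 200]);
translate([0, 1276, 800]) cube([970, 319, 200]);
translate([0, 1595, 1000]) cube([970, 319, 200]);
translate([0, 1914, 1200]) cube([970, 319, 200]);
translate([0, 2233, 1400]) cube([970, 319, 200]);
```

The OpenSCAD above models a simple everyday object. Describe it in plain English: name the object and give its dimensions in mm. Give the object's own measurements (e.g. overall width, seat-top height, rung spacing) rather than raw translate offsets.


A straight staircase of 8 solid steps. Each step is 970 mm wide (x), 319 mm deep (y, the going) and 200 mm tall (the rise). The first step rests on the floor; each subsequent step sits one going further in +y and one rise higher in +z, directly behind and above the previous step with no overlap.


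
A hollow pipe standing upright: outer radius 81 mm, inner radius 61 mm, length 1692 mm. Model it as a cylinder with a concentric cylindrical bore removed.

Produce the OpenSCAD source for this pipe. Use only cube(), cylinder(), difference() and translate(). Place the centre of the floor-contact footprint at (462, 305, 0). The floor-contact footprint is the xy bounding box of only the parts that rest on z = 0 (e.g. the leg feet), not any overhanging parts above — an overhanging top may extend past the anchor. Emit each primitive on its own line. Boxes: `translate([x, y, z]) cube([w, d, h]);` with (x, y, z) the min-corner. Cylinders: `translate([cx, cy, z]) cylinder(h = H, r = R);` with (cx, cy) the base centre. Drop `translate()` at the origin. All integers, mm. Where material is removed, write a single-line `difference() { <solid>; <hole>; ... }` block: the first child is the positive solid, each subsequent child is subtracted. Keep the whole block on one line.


difference() { translate([462, 305, 0]) cylinder(h = 1692, r = 81); translate([462, 305, 0]) cylinder(h = 1692, r = 61); }
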